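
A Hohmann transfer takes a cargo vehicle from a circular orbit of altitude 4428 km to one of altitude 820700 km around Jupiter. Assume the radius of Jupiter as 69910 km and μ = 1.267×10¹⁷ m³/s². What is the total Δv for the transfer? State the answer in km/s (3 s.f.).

r₁ = 69910 + 4428 = 74338 km = 7.4338×10⁷ m.
r₂ = 69910 + 820700 = 890610 km = 8.9061×10⁸ m.
Transfer ellipse a_t = (r₁ + r₂)/2 = 4.825×10⁸ m.
At r₁: circular v_c1 = √(μ/r₁) = 41280 m/s; transfer-perijove v_p = √[μ(2/r₁ − 1/a_t)] = 56090 m/s.
Δv₁ = v_p − v_c1 = 14810 m/s.
At r₂: circular v_c2 = √(μ/r₂) = 11930 m/s; transfer-apojove v_a = √[μ(2/r₂ − 1/a_t)] = 4682 m/s.
Δv₂ = v_c2 − v_a = 7246 m/s.
Total Δv = Δv₁ + Δv₂ = 22050 m/s = 22.05 km/s.

Δv_total ≈ 22.1 km/s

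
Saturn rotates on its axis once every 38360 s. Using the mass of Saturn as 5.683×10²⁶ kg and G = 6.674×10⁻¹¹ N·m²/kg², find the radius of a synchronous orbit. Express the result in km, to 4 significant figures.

r_sync ≈ 1.122×10⁵ km

μ = GM = 6.674×10⁻¹¹ × 5.683×10²⁶ = 3.793×10¹⁶ m³/s².
A synchronous orbit has period T, so by Kepler's third law a = (μT²/4π²)^(1/3).
μT²/4π² = 3.793×10¹⁶ × (3.836×10⁴)² / 39.48 = 1.414×10²⁴ m³.
a = 1.122×10⁸ m = 1.1223×10⁵ km.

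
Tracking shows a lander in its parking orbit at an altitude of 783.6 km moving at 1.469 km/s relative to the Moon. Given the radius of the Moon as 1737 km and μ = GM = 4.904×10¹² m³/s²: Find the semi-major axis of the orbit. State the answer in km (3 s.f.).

a ≈ 2830 km

r = 1737 + 783.6 = 2520.6 km = 2.521×10⁶ m.
Specific orbital energy ε = v²/2 − μ/r = (1469)²/2 − 4.904×10¹²/2.521×10⁶ = -8.666×10⁵ J/kg.
Since ε = −μ/(2a), a = −μ/(2ε) = 2.829×10⁶ m = 2829.5 km.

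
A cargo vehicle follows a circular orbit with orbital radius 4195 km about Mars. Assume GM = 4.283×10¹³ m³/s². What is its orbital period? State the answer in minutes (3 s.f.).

T ≈ 137 minutes

r = 4195 km = 4.195×10⁶ m.
Kepler's third law: T = 2π√(r³/μ) = 2π√((4.195×10⁶)³ / 4.283×10¹³).
r³/μ = 1.724×10⁶ s², so T = 2π × 1.313×10³ = 8.249×10³ s.
Converting: 8.249×10³ s ÷ 60.00 = 137.5 minutes.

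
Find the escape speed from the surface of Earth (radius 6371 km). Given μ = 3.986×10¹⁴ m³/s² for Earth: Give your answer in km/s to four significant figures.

r = R = 6.371×10⁶ m.
Escape speed v_esc = √(2μ/r) = √(2 × 3.986×10¹⁴ / 6.371×10⁶) = √(1.251×10⁸) = 11190 m/s.
= 11.19 km/s.

v_esc ≈ 11.19 km/s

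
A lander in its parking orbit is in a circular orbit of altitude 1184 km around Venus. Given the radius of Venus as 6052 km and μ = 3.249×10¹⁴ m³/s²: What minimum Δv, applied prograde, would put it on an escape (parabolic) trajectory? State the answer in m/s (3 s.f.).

r = 6052 + 1184 = 7236.0 km = 7.2360×10⁶ m.
Circular speed v_c = √(μ/r) = 6701 m/s.
Escape speed v_esc = √(2μ/r) = √2 × v_c = 9476 m/s.
Δv = v_esc − v_c = 2776 m/s.

Δv ≈ 2780 m/s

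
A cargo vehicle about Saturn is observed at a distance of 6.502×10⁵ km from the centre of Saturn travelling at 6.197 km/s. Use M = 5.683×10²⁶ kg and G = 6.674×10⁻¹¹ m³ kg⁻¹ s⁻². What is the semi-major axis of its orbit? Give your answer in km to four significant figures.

a ≈ 4.846×10⁵ km

μ = GM = 6.674×10⁻¹¹ × 5.683×10²⁶ = 3.793×10¹⁶ m³/s².
r = 6.502×10⁸ m.
Specific orbital energy ε = v²/2 − μ/r = (6197)²/2 − 3.793×10¹⁶/6.502×10⁸ = -3.913×10⁷ J/kg.
Since ε = −μ/(2a), a = −μ/(2ε) = 4.846×10⁸ m = 4.8462×10⁵ km.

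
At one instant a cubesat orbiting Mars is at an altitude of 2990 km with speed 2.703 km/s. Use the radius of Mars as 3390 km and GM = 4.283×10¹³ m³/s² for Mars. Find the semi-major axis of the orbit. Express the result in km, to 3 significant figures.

r = 3390 + 2990 = 6380.0 km = 6.380×10⁶ m.
Vis-viva rearranged: 1/a = 2/r − v²/μ = 3.135×10⁻⁷ − 1.706×10⁻⁷ = 1.429×10⁻⁷ m⁻¹.
a = 6.998×10⁶ m = 6998.2 km.

a ≈ 7000 km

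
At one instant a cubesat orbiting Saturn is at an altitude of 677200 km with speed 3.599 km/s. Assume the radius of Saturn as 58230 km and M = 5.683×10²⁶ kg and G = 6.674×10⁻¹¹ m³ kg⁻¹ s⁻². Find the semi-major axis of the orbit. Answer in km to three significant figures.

a ≈ 4.21×10⁵ km

μ = GM = 6.674×10⁻¹¹ × 5.683×10²⁶ = 3.793×10¹⁶ m³/s².
r = 58230 + 677200 = 7.3543×10⁵ km = 7.354×10⁸ m.
Specific orbital energy ε = v²/2 − μ/r = (3599)²/2 − 3.793×10¹⁶/7.354×10⁸ = -4.510×10⁷ J/kg.
Since ε = −μ/(2a), a = −μ/(2ε) = 4.205×10⁸ m = 4.2052×10⁵ km.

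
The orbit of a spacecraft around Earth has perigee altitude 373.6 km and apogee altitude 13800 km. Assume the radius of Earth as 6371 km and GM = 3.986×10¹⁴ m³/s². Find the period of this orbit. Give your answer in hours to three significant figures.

T ≈ 4.32 hours

r_p = 6371 + 373.6 = 6744.6 km = 6.7446×10⁶ m.
r_a = 6371 + 13800 = 20171 km = 2.0171×10⁷ m.
Semi-major axis a = (r_p + r_a)/2 = (6744.6 + 20171)/2 = 13458 km = 1.346×10⁷ m.
By Kepler's third law T = 2π√(a³/μ) = 2π × 2.473×10³ = 1.554×10⁴ s.
= 4.316 hours.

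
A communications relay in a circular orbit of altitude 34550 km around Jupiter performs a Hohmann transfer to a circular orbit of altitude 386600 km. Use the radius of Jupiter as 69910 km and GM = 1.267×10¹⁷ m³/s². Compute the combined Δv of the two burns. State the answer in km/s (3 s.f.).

Δv_total ≈ 16.1 km/s

r₁ = 69910 + 34550 = 104460 km = 1.0446×10⁸ m.
r₂ = 69910 + 386600 = 456510 km = 4.5651×10⁸ m.
Transfer ellipse a_t = (r₁ + r₂)/2 = 2.805×10⁸ m.
At r₁: circular v_c1 = √(μ/r₁) = 34830 m/s; transfer-perijove v_p = √[μ(2/r₁ − 1/a_t)] = 44430 m/s.
Δv₁ = v_p − v_c1 = 9604 m/s.
At r₂: circular v_c2 = √(μ/r₂) = 16660 m/s; transfer-apojove v_a = √[μ(2/r₂ − 1/a_t)] = 10170 m/s.
Δv₂ = v_c2 − v_a = 6493 m/s.
Total Δv = Δv₁ + Δv₂ = 16100 m/s = 16.10 km/s.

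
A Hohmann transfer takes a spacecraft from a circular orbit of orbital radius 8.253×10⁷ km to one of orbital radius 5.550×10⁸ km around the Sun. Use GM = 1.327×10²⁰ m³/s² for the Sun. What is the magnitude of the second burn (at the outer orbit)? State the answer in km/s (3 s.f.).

Δv ≈ 7.59 km/s

r₁ = 8.253×10⁷ km = 8.253×10¹⁰ m.
r₂ = 5.550×10⁸ km = 5.550×10¹¹ m.
Transfer ellipse a_t = (r₁ + r₂)/2 = 3.188×10¹¹ m.
At r₁: circular v_c1 = √(μ/r₁) = 40100 m/s; transfer-perihelion v_p = √[μ(2/r₁ − 1/a_t)] = 52910 m/s.
At r₂: circular v_c2 = √(μ/r₂) = 15460 m/s; transfer-aphelion v_a = √[μ(2/r₂ − 1/a_t)] = 7868 m/s.
Δv₂ = v_c2 − v_a = 7595 m/s.
= 7.595 km/s.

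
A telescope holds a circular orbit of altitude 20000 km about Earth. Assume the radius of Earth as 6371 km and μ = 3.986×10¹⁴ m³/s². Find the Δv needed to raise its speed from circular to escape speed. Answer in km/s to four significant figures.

r = 6371 + 20000 = 26371 km = 2.6371×10⁷ m.
Circular speed v_c = √(μ/r) = 3888 m/s.
Escape speed v_esc = √(2μ/r) = √2 × v_c = 5498 m/s.
Δv = v_esc − v_c = 1610 m/s = 1.610 km/s.

Δv ≈ 1.610 km/s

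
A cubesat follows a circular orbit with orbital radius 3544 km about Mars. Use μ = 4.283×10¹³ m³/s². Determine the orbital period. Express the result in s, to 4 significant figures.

r = 3544 km = 3.544×10⁶ m.
Kepler's third law: T = 2π√(r³/μ) = 2π√((3.544×10⁶)³ / 4.283×10¹³).
r³/μ = 1.039×10⁶ s², so T = 2π × 1.019×10³ = 6.405×10³ s.

T ≈ 6405 s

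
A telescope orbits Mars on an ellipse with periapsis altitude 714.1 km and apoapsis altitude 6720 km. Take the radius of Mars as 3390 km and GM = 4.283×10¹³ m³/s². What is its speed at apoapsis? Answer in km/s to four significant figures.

v ≈ 1.564 km/s

r_p = 3390 + 714.1 = 4104.1 km = 4.1041×10⁶ m.
r_a = 3390 + 6720 = 10110 km = 1.0110×10⁷ m.
Semi-major axis a = (r_p + r_a)/2 = 7107.1 km = 7.107×10⁶ m.
Vis-viva: v² = μ(2/r − 1/a) = 4.283×10¹³ × (1.978×10⁻⁷ − 1.407×10⁻⁷) = 2.446×10⁶ m²/s².
v = 1564 m/s = 1.564 km/s.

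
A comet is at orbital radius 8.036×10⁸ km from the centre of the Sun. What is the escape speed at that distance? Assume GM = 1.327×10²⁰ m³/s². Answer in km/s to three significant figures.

v_esc ≈ 18.2 km/s

r = 8.036×10⁸ km = 8.036×10¹¹ m.
Escape speed v_esc = √(2μ/r) = √(2 × 1.327×10²⁰ / 8.036×10¹¹) = √(3.303×10⁸) = 18170 m/s.
= 18.17 km/s.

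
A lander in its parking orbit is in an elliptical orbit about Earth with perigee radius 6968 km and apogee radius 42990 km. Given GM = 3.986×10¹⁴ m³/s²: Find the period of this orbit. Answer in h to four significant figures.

Semi-major axis a = (r_p + r_a)/2 = (6968.0 + 42990)/2 = 24979 km = 2.498×10⁷ m.
By Kepler's third law T = 2π√(a³/μ) = 2π × 6.253×10³ = 3.929×10⁴ s.
= 10.91 h.

T ≈ 10.91 h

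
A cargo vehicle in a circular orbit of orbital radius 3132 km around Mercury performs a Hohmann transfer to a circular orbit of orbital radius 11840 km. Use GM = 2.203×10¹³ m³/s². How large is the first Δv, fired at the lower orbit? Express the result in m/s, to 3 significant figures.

Δv ≈ 683 m/s

r₁ = 3132 km = 3.132×10⁶ m.
r₂ = 11840 km = 1.184×10⁷ m.
Transfer ellipse a_t = (r₁ + r₂)/2 = 7.486×10⁶ m.
At r₁: circular v_c1 = √(μ/r₁) = 2652 m/s; transfer-periherm v_p = √[μ(2/r₁ − 1/a_t)] = 3335 m/s.
Δv₁ = v_p − v_c1 = 683.3 m/s.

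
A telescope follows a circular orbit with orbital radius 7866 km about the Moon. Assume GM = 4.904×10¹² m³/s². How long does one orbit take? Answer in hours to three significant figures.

T ≈ 17.4 hours

r = 7866 km = 7.866×10⁶ m.
Kepler's third law: T = 2π√(r³/μ) = 2π√((7.866×10⁶)³ / 4.904×10¹²).
r³/μ = 9.925×10⁷ s², so T = 2π × 9.962×10³ = 6.259×10⁴ s.
Converting: 6.259×10⁴ s ÷ 3600 = 17.39 hours.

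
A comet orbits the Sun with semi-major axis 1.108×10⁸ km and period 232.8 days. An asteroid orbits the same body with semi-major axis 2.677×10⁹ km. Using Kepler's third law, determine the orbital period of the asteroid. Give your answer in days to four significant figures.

Kepler's third law: T² ∝ a³, so T₂ = T₁ (a₂/a₁)^(3/2).
a₂/a₁ = 24.16, (a₂/a₁)^(3/2) = 118.8.
T₂ = 232.8 × 118.8 = 27650 days.

T₂ ≈ 27650 days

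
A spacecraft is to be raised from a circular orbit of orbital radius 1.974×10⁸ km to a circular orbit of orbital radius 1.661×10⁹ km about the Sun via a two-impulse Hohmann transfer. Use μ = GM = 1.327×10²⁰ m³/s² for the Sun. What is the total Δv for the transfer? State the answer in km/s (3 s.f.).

Δv_total ≈ 13.6 km/s

r₁ = 1.974×10⁸ km = 1.974×10¹¹ m.
r₂ = 1.661×10⁹ km = 1.661×10¹² m.
Transfer ellipse a_t = (r₁ + r₂)/2 = 9.292×10¹¹ m.
At r₁: circular v_c1 = √(μ/r₁) = 25930 m/s; transfer-perihelion v_p = √[μ(2/r₁ − 1/a_t)] = 34670 m/s.
Δv₁ = v_p − v_c1 = 8737 m/s.
At r₂: circular v_c2 = √(μ/r₂) = 8938 m/s; transfer-aphelion v_a = √[μ(2/r₂ − 1/a_t)] = 4120 m/s.
Δv₂ = v_c2 − v_a = 4818 m/s.
Total Δv = Δv₁ + Δv₂ = 13560 m/s = 13.56 km/s.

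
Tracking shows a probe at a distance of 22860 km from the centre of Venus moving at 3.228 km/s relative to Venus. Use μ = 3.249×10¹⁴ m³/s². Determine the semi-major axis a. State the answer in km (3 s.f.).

a ≈ 18000 km

r = 2.286×10⁷ m.
Vis-viva rearranged: 1/a = 2/r − v²/μ = 8.749×10⁻⁸ − 3.207×10⁻⁸ = 5.542×10⁻⁸ m⁻¹.
a = 1.804×10⁷ m = 18045 km.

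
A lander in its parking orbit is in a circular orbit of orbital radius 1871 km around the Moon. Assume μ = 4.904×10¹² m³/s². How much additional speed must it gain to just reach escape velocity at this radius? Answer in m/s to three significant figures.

Δv ≈ 671 m/s

r = 1871 km = 1.871×10⁶ m.
Circular speed v_c = √(μ/r) = 1619 m/s.
Escape speed v_esc = √(2μ/r) = √2 × v_c = 2290 m/s.
Δv = v_esc − v_c = 670.6 m/s.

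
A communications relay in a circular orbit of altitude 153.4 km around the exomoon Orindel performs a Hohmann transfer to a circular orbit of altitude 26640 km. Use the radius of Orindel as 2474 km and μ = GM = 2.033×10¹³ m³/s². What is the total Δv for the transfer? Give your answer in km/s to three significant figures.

r₁ = 2474 + 153.4 = 2627.4 km = 2.6274×10⁶ m.
r₂ = 2474 + 26640 = 29114 km = 2.9114×10⁷ m.
Transfer ellipse a_t = (r₁ + r₂)/2 = 1.587×10⁷ m.
At r₁: circular v_c1 = √(μ/r₁) = 2782 m/s; transfer-periapsis v_p = √[μ(2/r₁ − 1/a_t)] = 3768 m/s.
Δv₁ = v_p − v_c1 = 985.9 m/s.
At r₂: circular v_c2 = √(μ/r₂) = 835.6 m/s; transfer-apoapsis v_a = √[μ(2/r₂ − 1/a_t)] = 340.0 m/s.
Δv₂ = v_c2 − v_a = 495.6 m/s.
Total Δv = Δv₁ + Δv₂ = 1482 m/s = 1.482 km/s.

Δv_total ≈ 1.48 km/s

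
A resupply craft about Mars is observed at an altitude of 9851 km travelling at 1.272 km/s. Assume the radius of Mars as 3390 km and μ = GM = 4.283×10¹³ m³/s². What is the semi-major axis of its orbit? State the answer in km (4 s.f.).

a ≈ 8829 km

r = 3390 + 9851 = 13241 km = 1.324×10⁷ m.
Vis-viva rearranged: 1/a = 2/r − v²/μ = 1.510×10⁻⁷ − 3.778×10⁻⁸ = 1.133×10⁻⁷ m⁻¹.
a = 8.829×10⁶ m = 8828.5 km.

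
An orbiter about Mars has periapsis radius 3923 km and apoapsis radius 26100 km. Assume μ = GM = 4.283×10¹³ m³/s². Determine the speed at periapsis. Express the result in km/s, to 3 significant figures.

v ≈ 4.36 km/s

Semi-major axis a = (r_p + r_a)/2 = 15012 km = 1.501×10⁷ m.
Vis-viva: v² = μ(2/r − 1/a) = 4.283×10¹³ × (5.098×10⁻⁷ − 6.662×10⁻⁸) = 1.898×10⁷ m²/s².
v = 4357 m/s = 4.357 km/s.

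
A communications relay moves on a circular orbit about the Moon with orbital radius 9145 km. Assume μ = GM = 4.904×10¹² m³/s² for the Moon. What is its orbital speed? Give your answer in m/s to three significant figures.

r = 9145 km = 9.145×10⁶ m.
For a circular orbit v = √(μ/r) = √(4.904×10¹² / 9.145×10⁶) = √(5.362×10⁵) = 732.3 m/s.

v ≈ 732 m/s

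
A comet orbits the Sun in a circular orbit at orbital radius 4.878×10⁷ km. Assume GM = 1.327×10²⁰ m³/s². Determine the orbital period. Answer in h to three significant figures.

T ≈ 1630 h

r = 4.878×10⁷ km = 4.878×10¹⁰ m.
Kepler's third law: T = 2π√(r³/μ) = 2π√((4.878×10¹⁰)³ / 1.327×10²⁰).
r³/μ = 8.747×10¹¹ s², so T = 2π × 9.352×10⁵ = 5.876×10⁶ s.
Converting: 5.876×10⁶ s ÷ 3600 = 1632 h.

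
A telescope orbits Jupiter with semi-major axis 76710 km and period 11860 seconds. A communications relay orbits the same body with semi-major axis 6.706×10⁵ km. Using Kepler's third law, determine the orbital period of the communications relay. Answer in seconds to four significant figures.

Kepler's third law: T² ∝ a³, so T₂ = T₁ (a₂/a₁)^(3/2).
a₂/a₁ = 8.742, (a₂/a₁)^(3/2) = 25.85.
T₂ = 11860 × 25.85 = 3.066×10⁵ seconds.

T₂ ≈ 3.066×10⁵ seconds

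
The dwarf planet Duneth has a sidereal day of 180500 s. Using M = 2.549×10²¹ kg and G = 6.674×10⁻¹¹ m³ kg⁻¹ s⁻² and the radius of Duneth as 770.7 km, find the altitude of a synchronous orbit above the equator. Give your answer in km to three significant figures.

μ = GM = 6.674×10⁻¹¹ × 2.549×10²¹ = 1.701×10¹¹ m³/s².
A synchronous orbit has period T, so by Kepler's third law a = (μT²/4π²)^(1/3).
μT²/4π² = 1.701×10¹¹ × (1.805×10⁵)² / 39.48 = 1.404×10²⁰ m³.
a = 5.197×10⁶ m = 5197.4 km.
Altitude h = a − R = 5197.4 − 770.7 = 4426.7 km.

h_sync ≈ 4430 km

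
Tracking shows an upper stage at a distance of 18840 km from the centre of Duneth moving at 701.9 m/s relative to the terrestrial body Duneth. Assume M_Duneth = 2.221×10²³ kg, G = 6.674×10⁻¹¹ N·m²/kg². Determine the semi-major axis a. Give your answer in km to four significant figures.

μ = GM = 6.674×10⁻¹¹ × 2.221×10²³ = 1.482×10¹³ m³/s².
r = 1.884×10⁷ m.
Vis-viva rearranged: 1/a = 2/r − v²/μ = 1.062×10⁻⁷ − 3.324×10⁻⁸ = 7.292×10⁻⁸ m⁻¹.
a = 1.371×10⁷ m = 13714 km.

a ≈ 13710 km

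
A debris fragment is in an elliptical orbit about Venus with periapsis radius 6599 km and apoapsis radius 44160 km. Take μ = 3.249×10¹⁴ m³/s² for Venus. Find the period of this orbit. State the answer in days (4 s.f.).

Semi-major axis a = (r_p + r_a)/2 = (6599.0 + 44160)/2 = 25380 km = 2.538×10⁷ m.
By Kepler's third law T = 2π√(a³/μ) = 2π × 7.093×10³ = 4.457×10⁴ s.
= 0.5158 days.

T ≈ 0.5158 days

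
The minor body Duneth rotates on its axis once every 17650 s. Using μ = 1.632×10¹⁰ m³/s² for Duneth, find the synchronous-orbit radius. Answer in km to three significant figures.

A synchronous orbit has period T, so by Kepler's third law a = (μT²/4π²)^(1/3).
μT²/4π² = 1.632×10¹⁰ × (1.765×10⁴)² / 39.48 = 1.288×10¹⁷ m³.
a = 5.050×10⁵ m = 504.99 km.

r_sync ≈ 505 km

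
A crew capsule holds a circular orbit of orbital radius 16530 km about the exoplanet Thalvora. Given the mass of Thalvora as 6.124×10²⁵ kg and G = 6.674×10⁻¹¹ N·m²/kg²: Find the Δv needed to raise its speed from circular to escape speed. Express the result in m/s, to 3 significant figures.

μ = GM = 6.674×10⁻¹¹ × 6.124×10²⁵ = 4.087×10¹⁵ m³/s².
r = 16530 km = 1.653×10⁷ m.
Circular speed v_c = √(μ/r) = 15720 m/s.
Escape speed v_esc = √(2μ/r) = √2 × v_c = 22240 m/s.
Δv = v_esc − v_c = 6513 m/s.

Δv ≈ 6510 m/s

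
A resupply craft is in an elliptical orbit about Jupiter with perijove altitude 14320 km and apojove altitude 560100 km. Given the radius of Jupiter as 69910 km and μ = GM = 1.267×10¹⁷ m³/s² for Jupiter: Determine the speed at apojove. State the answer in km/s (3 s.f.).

v ≈ 6.89 km/s

r_p = 69910 + 14320 = 84230 km = 8.4230×10⁷ m.
r_a = 69910 + 560100 = 630010 km = 6.3001×10⁸ m.
Semi-major axis a = (r_p + r_a)/2 = 3.5712×10⁵ km = 3.571×10⁸ m.
Vis-viva: v² = μ(2/r − 1/a) = 1.267×10¹⁷ × (3.175×10⁻⁹ − 2.800×10⁻⁹) = 4.743×10⁷ m²/s².
v = 6887 m/s = 6.887 km/s.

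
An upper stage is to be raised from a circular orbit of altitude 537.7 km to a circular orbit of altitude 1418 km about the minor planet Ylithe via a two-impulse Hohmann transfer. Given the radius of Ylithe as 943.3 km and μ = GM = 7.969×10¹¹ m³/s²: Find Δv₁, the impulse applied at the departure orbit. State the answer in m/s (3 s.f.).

Δv ≈ 79.7 m/s

r₁ = 943.3 + 537.7 = 1481.0 km = 1.4810×10⁶ m.
r₂ = 943.3 + 1418 = 2361.3 km = 2.3613×10⁶ m.
Transfer ellipse a_t = (r₁ + r₂)/2 = 1.921×10⁶ m.
At r₁: circular v_c1 = √(μ/r₁) = 733.5 m/s; transfer-periapsis v_p = √[μ(2/r₁ − 1/a_t)] = 813.2 m/s.
Δv₁ = v_p − v_c1 = 79.70 m/s.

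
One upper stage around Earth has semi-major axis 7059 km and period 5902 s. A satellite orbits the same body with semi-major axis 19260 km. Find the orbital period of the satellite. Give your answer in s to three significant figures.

T₂ ≈ 26600 s

Kepler's third law: T² ∝ a³, so T₂ = T₁ (a₂/a₁)^(3/2).
a₂/a₁ = 2.728, (a₂/a₁)^(3/2) = 4.507.
T₂ = 5902 × 4.507 = 26600 s.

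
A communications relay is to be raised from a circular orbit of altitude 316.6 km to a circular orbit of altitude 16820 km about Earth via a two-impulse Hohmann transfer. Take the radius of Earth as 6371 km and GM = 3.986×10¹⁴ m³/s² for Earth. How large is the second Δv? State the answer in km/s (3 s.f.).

Δv ≈ 1.37 km/s

r₁ = 6371 + 316.6 = 6687.6 km = 6.6876×10⁶ m.
r₂ = 6371 + 16820 = 23191 km = 2.3191×10⁷ m.
Transfer ellipse a_t = (r₁ + r₂)/2 = 1.494×10⁷ m.
At r₁: circular v_c1 = √(μ/r₁) = 7720 m/s; transfer-perigee v_p = √[μ(2/r₁ − 1/a_t)] = 9619 m/s.
At r₂: circular v_c2 = √(μ/r₂) = 4146 m/s; transfer-apogee v_a = √[μ(2/r₂ − 1/a_t)] = 2774 m/s.
Δv₂ = v_c2 − v_a = 1372 m/s.
= 1.372 km/s.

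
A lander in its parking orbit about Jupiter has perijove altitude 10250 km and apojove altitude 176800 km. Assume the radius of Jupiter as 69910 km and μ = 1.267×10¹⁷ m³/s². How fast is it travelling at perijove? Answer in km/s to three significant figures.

r_p = 69910 + 10250 = 80160 km = 8.0160×10⁷ m.
r_a = 69910 + 176800 = 246710 km = 2.4671×10⁸ m.
Semi-major axis a = (r_p + r_a)/2 = 1.6344×10⁵ km = 1.634×10⁸ m.
Vis-viva: v² = μ(2/r − 1/a) = 1.267×10¹⁷ × (2.495×10⁻⁸ − 6.119×10⁻⁹) = 2.386×10⁹ m²/s².
v = 48850 m/s = 48.85 km/s.

v ≈ 48.8 km/s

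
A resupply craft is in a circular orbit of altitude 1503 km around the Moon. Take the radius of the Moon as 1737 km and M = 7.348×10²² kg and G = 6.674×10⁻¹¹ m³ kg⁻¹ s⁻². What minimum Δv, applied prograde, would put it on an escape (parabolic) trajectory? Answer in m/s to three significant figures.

Δv ≈ 510 m/s

μ = GM = 6.674×10⁻¹¹ × 7.348×10²² = 4.904×10¹² m³/s².
r = 1737 + 1503 = 3240.0 km = 3.2400×10⁶ m.
Circular speed v_c = √(μ/r) = 1230 m/s.
Escape speed v_esc = √(2μ/r) = √2 × v_c = 1740 m/s.
Δv = v_esc − v_c = 509.6 m/s.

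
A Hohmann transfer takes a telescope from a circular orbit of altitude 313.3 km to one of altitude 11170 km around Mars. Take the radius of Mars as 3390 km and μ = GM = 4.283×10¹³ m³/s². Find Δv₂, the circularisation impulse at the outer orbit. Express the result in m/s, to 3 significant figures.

Δv ≈ 623 m/s

r₁ = 3390 + 313.3 = 3703.3 km = 3.7033×10⁶ m.
r₂ = 3390 + 11170 = 14560 km = 1.4560×10⁷ m.
Transfer ellipse a_t = (r₁ + r₂)/2 = 9.132×10⁶ m.
At r₁: circular v_c1 = √(μ/r₁) = 3401 m/s; transfer-periapsis v_p = √[μ(2/r₁ − 1/a_t)] = 4294 m/s.
At r₂: circular v_c2 = √(μ/r₂) = 1715 m/s; transfer-apoapsis v_a = √[μ(2/r₂ − 1/a_t)] = 1092 m/s.
Δv₂ = v_c2 − v_a = 622.9 m/s.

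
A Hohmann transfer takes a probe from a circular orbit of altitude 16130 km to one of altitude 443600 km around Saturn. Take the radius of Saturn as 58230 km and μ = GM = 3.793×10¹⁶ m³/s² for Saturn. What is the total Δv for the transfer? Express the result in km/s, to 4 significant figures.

Δv_total ≈ 11.50 km/s

r₁ = 58230 + 16130 = 74360 km = 7.4360×10⁷ m.
r₂ = 58230 + 443600 = 501830 km = 5.0183×10⁸ m.
Transfer ellipse a_t = (r₁ + r₂)/2 = 2.881×10⁸ m.
At r₁: circular v_c1 = √(μ/r₁) = 22590 m/s; transfer-perikrone v_p = √[μ(2/r₁ − 1/a_t)] = 29810 m/s.
Δv₁ = v_p − v_c1 = 7223 m/s.
At r₂: circular v_c2 = √(μ/r₂) = 8694 m/s; transfer-apokrone v_a = √[μ(2/r₂ − 1/a_t)] = 4417 m/s.
Δv₂ = v_c2 − v_a = 4277 m/s.
Total Δv = Δv₁ + Δv₂ = 11500 m/s = 11.50 km/s.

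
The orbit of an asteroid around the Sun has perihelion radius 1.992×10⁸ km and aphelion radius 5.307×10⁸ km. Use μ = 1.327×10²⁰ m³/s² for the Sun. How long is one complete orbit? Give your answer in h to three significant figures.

T ≈ 33400 h

Semi-major axis a = (r_p + r_a)/2 = (1.9920×10⁸ + 5.3070×10⁸)/2 = 3.6495×10⁸ km = 3.650×10¹¹ m.
By Kepler's third law T = 2π√(a³/μ) = 2π × 1.914×10⁷ = 1.203×10⁸ s.
= 33400 h.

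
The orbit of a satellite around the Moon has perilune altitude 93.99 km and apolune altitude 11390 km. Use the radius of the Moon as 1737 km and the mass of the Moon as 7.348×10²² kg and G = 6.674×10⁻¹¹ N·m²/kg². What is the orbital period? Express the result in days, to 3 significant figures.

T ≈ 0.672 days

μ = GM = 6.674×10⁻¹¹ × 7.348×10²² = 4.904×10¹² m³/s².
r_p = 1737 + 93.99 = 1831.0 km = 1.8310×10⁶ m.
r_a = 1737 + 11390 = 13127 km = 1.3127×10⁷ m.
Semi-major axis a = (r_p + r_a)/2 = (1831.0 + 13127)/2 = 7479.0 km = 7.479×10⁶ m.
By Kepler's third law T = 2π√(a³/μ) = 2π × 9.236×10³ = 5.803×10⁴ s.
= 0.6717 days.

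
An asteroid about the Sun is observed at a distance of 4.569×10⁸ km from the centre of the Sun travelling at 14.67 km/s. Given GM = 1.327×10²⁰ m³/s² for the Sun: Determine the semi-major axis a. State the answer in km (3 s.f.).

r = 4.569×10¹¹ m.
Vis-viva rearranged: 1/a = 2/r − v²/μ = 4.377×10⁻¹² − 1.622×10⁻¹² = 2.756×10⁻¹² m⁻¹.
a = 3.629×10¹¹ m = 3.6290×10⁸ km.

a ≈ 3.63×10⁸ km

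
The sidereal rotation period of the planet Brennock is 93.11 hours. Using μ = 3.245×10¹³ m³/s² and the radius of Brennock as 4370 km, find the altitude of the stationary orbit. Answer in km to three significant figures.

h_sync ≈ 40800 km

T = 93.11 hours = 3.352×10⁵ s.
A synchronous orbit has period T, so by Kepler's third law a = (μT²/4π²)^(1/3).
μT²/4π² = 3.245×10¹³ × (3.352×10⁵)² / 39.48 = 9.235×10²² m³.
a = 4.520×10⁷ m = 45201 km.
Altitude h = a − R = 45201 − 4370 = 40831 km.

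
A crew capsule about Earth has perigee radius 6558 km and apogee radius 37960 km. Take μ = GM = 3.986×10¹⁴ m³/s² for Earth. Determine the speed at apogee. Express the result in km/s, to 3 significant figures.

v ≈ 1.76 km/s

Semi-major axis a = (r_p + r_a)/2 = 22259 km = 2.226×10⁷ m.
Vis-viva: v² = μ(2/r − 1/a) = 3.986×10¹⁴ × (5.269×10⁻⁸ − 4.493×10⁻⁸) = 3.094×10⁶ m²/s².
v = 1759 m/s = 1.759 km/s.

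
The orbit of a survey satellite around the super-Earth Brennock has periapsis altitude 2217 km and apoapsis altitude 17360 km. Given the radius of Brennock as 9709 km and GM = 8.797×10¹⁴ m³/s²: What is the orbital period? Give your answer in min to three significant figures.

r_p = 9709 + 2217 = 11926 km = 1.1926×10⁷ m.
r_a = 9709 + 17360 = 27069 km = 2.7069×10⁷ m.
Semi-major axis a = (r_p + r_a)/2 = (11926 + 27069)/2 = 19498 km = 1.950×10⁷ m.
By Kepler's third law T = 2π√(a³/μ) = 2π × 2.903×10³ = 1.824×10⁴ s.
= 304.0 min.

T ≈ 304 min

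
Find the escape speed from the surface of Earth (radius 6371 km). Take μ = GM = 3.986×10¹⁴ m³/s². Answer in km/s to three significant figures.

v_esc ≈ 11.2 km/s

r = R = 6.371×10⁶ m.
Escape speed v_esc = √(2μ/r) = √(2 × 3.986×10¹⁴ / 6.371×10⁶) = √(1.251×10⁸) = 11190 m/s.
= 11.19 km/s.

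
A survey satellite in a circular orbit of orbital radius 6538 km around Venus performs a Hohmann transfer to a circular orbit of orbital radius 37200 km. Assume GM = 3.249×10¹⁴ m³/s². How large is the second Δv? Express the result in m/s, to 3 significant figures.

r₁ = 6538 km = 6.538×10⁶ m.
r₂ = 37200 km = 3.720×10⁷ m.
Transfer ellipse a_t = (r₁ + r₂)/2 = 2.187×10⁷ m.
At r₁: circular v_c1 = √(μ/r₁) = 7049 m/s; transfer-periapsis v_p = √[μ(2/r₁ − 1/a_t)] = 9194 m/s.
At r₂: circular v_c2 = √(μ/r₂) = 2955 m/s; transfer-apoapsis v_a = √[μ(2/r₂ − 1/a_t)] = 1616 m/s.
Δv₂ = v_c2 − v_a = 1339 m/s.

Δv ≈ 1340 m/s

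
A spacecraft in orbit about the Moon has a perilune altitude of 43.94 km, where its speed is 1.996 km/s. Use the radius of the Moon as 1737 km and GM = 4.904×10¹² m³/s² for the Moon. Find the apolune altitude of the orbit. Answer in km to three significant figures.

apolune altitude ≈ 2920 km

r_p = 1737 + 43.94 = 1780.9 km = 1.781×10⁶ m.
Specific energy ε = v²/2 − μ/r = -7.616×10⁵ J/kg, so a = −μ/(2ε) = 3.220×10⁶ m.
The apsides satisfy r_p + r_a = 2a, so the apolune radius is 2a − r_p = 4.658×10⁶ m = 4658.2 km.
Apolune altitude = 4658.2 − 1737 = 2921.2 km.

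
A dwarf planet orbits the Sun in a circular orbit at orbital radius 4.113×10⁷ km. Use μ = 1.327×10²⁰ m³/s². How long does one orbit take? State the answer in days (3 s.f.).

T ≈ 52.7 days

r = 4.113×10⁷ km = 4.113×10¹⁰ m.
Kepler's third law: T = 2π√(r³/μ) = 2π√((4.113×10¹⁰)³ / 1.327×10²⁰).
r³/μ = 5.243×10¹¹ s², so T = 2π × 7.241×10⁵ = 4.550×10⁶ s.
Converting: 4.550×10⁶ s ÷ 86400 = 52.66 days.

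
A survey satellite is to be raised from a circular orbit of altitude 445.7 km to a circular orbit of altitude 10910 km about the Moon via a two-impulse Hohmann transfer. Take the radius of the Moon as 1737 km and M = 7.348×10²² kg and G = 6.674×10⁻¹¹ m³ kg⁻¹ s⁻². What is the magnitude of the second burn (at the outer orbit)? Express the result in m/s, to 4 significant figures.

Δv ≈ 284.9 m/s

μ = GM = 6.674×10⁻¹¹ × 7.348×10²² = 4.904×10¹² m³/s².
r₁ = 1737 + 445.7 = 2182.7 km = 2.1827×10⁶ m.
r₂ = 1737 + 10910 = 12647 km = 1.2647×10⁷ m.
Transfer ellipse a_t = (r₁ + r₂)/2 = 7.415×10⁶ m.
At r₁: circular v_c1 = √(μ/r₁) = 1499 m/s; transfer-perilune v_p = √[μ(2/r₁ − 1/a_t)] = 1958 m/s.
At r₂: circular v_c2 = √(μ/r₂) = 622.7 m/s; transfer-apolune v_a = √[μ(2/r₂ − 1/a_t)] = 337.9 m/s.
Δv₂ = v_c2 − v_a = 284.9 m/s.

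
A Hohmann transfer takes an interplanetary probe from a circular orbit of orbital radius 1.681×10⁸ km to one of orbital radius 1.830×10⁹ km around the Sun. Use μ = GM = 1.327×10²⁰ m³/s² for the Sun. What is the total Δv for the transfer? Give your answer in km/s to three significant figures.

r₁ = 1.681×10⁸ km = 1.681×10¹¹ m.
r₂ = 1.830×10⁹ km = 1.830×10¹² m.
Transfer ellipse a_t = (r₁ + r₂)/2 = 9.990×10¹¹ m.
At r₁: circular v_c1 = √(μ/r₁) = 28100 m/s; transfer-perihelion v_p = √[μ(2/r₁ − 1/a_t)] = 38030 m/s.
Δv₁ = v_p − v_c1 = 9930 m/s.
At r₂: circular v_c2 = √(μ/r₂) = 8515 m/s; transfer-aphelion v_a = √[μ(2/r₂ − 1/a_t)] = 3493 m/s.
Δv₂ = v_c2 − v_a = 5022 m/s.
Total Δv = Δv₁ + Δv₂ = 14950 m/s = 14.95 km/s.

Δv_total ≈ 15.0 km/s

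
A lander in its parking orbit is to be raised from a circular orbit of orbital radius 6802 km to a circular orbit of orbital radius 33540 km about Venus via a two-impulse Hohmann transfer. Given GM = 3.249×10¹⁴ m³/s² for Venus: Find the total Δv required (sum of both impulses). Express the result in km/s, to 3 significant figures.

Δv_total ≈ 3.31 km/s

r₁ = 6802 km = 6.802×10⁶ m.
r₂ = 33540 km = 3.354×10⁷ m.
Transfer ellipse a_t = (r₁ + r₂)/2 = 2.017×10⁷ m.
At r₁: circular v_c1 = √(μ/r₁) = 6911 m/s; transfer-periapsis v_p = √[μ(2/r₁ − 1/a_t)] = 8912 m/s.
Δv₁ = v_p − v_c1 = 2001 m/s.
At r₂: circular v_c2 = √(μ/r₂) = 3112 m/s; transfer-apoapsis v_a = √[μ(2/r₂ − 1/a_t)] = 1807 m/s.
Δv₂ = v_c2 − v_a = 1305 m/s.
Total Δv = Δv₁ + Δv₂ = 3306 m/s = 3.306 km/s.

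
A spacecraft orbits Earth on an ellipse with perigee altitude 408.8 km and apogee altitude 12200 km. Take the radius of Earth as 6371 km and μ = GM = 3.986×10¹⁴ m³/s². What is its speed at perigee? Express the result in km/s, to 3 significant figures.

v ≈ 9.28 km/s

r_p = 6371 + 408.8 = 6779.8 km = 6.7798×10⁶ m.
r_a = 6371 + 12200 = 18571 km = 1.8571×10⁷ m.
Semi-major axis a = (r_p + r_a)/2 = 12675 km = 1.268×10⁷ m.
Vis-viva: v² = μ(2/r − 1/a) = 3.986×10¹⁴ × (2.950×10⁻⁷ − 7.889×10⁻⁸) = 8.614×10⁷ m²/s².
v = 9281 m/s = 9.281 km/s.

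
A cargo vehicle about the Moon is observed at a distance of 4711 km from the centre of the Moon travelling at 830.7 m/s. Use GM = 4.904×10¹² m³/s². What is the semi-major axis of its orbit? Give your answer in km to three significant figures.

a ≈ 3520 km

r = 4.711×10⁶ m.
Specific orbital energy ε = v²/2 − μ/r = (830.7)²/2 − 4.904×10¹²/4.711×10⁶ = -6.959×10⁵ J/kg.
Since ε = −μ/(2a), a = −μ/(2ε) = 3.523×10⁶ m = 3523.3 km.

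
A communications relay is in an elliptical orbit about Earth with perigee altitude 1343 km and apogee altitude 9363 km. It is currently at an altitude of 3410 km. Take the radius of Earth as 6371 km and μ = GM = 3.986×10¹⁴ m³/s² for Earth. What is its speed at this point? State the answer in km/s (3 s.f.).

r_p = 6371 + 1343 = 7714.0 km = 7.7140×10⁶ m.
r_a = 6371 + 9363 = 15734 km = 1.5734×10⁷ m.
r = 6371 + 3410 = 9781.0 km = 9.781×10⁶ m.
Semi-major axis a = (r_p + r_a)/2 = 11724 km = 1.172×10⁷ m.
Vis-viva: v² = μ(2/r − 1/a) = 3.986×10¹⁴ × (2.045×10⁻⁷ − 8.530×10⁻⁸) = 4.751×10⁷ m²/s².
v = 6892 m/s = 6.892 km/s.

v ≈ 6.89 km/s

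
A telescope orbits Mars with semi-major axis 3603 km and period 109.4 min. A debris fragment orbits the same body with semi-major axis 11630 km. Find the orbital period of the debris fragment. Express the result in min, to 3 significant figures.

Kepler's third law: T² ∝ a³, so T₂ = T₁ (a₂/a₁)^(3/2).
a₂/a₁ = 3.228, (a₂/a₁)^(3/2) = 5.799.
T₂ = 109.4 × 5.799 = 634.4 min.

T₂ ≈ 634 min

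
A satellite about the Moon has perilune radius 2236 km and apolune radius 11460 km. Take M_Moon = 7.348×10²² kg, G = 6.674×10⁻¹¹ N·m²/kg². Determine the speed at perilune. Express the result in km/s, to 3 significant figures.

v ≈ 1.92 km/s

μ = GM = 6.674×10⁻¹¹ × 7.348×10²² = 4.904×10¹² m³/s².
Semi-major axis a = (r_p + r_a)/2 = 6848.0 km = 6.848×10⁶ m.
Vis-viva: v² = μ(2/r − 1/a) = 4.904×10¹² × (8.945×10⁻⁷ − 1.460×10⁻⁷) = 3.670×10⁶ m²/s².
v = 1916 m/s = 1.916 km/s.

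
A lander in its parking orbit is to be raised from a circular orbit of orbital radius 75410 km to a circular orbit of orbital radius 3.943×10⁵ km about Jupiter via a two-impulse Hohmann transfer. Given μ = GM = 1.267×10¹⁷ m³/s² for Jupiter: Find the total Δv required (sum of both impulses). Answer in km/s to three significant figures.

Δv_total ≈ 19.9 km/s

r₁ = 75410 km = 7.541×10⁷ m.
r₂ = 3.943×10⁵ km = 3.943×10⁸ m.
Transfer ellipse a_t = (r₁ + r₂)/2 = 2.349×10⁸ m.
At r₁: circular v_c1 = √(μ/r₁) = 40990 m/s; transfer-perijove v_p = √[μ(2/r₁ − 1/a_t)] = 53110 m/s.
Δv₁ = v_p − v_c1 = 12120 m/s.
At r₂: circular v_c2 = √(μ/r₂) = 17930 m/s; transfer-apojove v_a = √[μ(2/r₂ − 1/a_t)] = 10160 m/s.
Δv₂ = v_c2 − v_a = 7768 m/s.
Total Δv = Δv₁ + Δv₂ = 19890 m/s = 19.89 km/s.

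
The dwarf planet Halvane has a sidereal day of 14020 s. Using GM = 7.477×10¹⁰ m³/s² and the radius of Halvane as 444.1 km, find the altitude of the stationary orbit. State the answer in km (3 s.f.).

A synchronous orbit has period T, so by Kepler's third law a = (μT²/4π²)^(1/3).
μT²/4π² = 7.477×10¹⁰ × (1.402×10⁴)² / 39.48 = 3.723×10¹⁷ m³.
a = 7.194×10⁵ m = 719.37 km.
Altitude h = a − R = 719.37 − 444.1 = 275.27 km.

h_sync ≈ 275 km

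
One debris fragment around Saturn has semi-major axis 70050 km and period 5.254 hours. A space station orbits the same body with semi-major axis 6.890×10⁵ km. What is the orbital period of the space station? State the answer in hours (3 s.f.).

Kepler's third law: T² ∝ a³, so T₂ = T₁ (a₂/a₁)^(3/2).
a₂/a₁ = 9.836, (a₂/a₁)^(3/2) = 30.85.
T₂ = 5.254 × 30.85 = 162.1 hours.

T₂ ≈ 162 hours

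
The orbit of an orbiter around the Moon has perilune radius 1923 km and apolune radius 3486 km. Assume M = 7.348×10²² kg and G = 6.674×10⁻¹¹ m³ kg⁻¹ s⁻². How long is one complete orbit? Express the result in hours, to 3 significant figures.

μ = GM = 6.674×10⁻¹¹ × 7.348×10²² = 4.904×10¹² m³/s².
Semi-major axis a = (r_p + r_a)/2 = (1923.0 + 3486.0)/2 = 2704.5 km = 2.704×10⁶ m.
By Kepler's third law T = 2π√(a³/μ) = 2π × 2.008×10³ = 1.262×10⁴ s.
= 3.505 hours.

T ≈ 3.51 hours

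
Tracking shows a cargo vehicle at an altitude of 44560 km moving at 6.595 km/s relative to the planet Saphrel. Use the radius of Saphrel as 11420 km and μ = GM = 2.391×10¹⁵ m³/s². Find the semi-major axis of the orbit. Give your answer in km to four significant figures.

r = 11420 + 44560 = 55980 km = 5.598×10⁷ m.
Specific orbital energy ε = v²/2 − μ/r = (6595)²/2 − 2.391×10¹⁵/5.598×10⁷ = -2.096×10⁷ J/kg.
Since ε = −μ/(2a), a = −μ/(2ε) = 5.702×10⁷ m = 57025 km.

a ≈ 57020 km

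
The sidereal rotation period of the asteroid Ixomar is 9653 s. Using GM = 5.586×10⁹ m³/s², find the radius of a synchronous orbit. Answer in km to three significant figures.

r_sync ≈ 236 km

A synchronous orbit has period T, so by Kepler's third law a = (μT²/4π²)^(1/3).
μT²/4π² = 5.586×10⁹ × (9.653×10³)² / 39.48 = 1.318×10¹⁶ m³.
a = 2.362×10⁵ m = 236.24 km.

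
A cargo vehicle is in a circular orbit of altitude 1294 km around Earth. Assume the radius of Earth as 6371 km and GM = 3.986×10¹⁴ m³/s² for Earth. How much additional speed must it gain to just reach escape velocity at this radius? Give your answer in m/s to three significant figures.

Δv ≈ 2990 m/s

r = 6371 + 1294 = 7665.0 km = 7.6650×10⁶ m.
Circular speed v_c = √(μ/r) = 7211 m/s.
Escape speed v_esc = √(2μ/r) = √2 × v_c = 10200 m/s.
Δv = v_esc − v_c = 2987 m/s.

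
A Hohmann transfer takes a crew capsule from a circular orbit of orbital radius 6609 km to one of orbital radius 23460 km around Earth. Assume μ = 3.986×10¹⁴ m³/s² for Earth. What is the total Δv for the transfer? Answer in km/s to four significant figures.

Δv_total ≈ 3.324 km/s

r₁ = 6609 km = 6.609×10⁶ m.
r₂ = 23460 km = 2.346×10⁷ m.
Transfer ellipse a_t = (r₁ + r₂)/2 = 1.503×10⁷ m.
At r₁: circular v_c1 = √(μ/r₁) = 7766 m/s; transfer-perigee v_p = √[μ(2/r₁ − 1/a_t)] = 9701 m/s.
Δv₁ = v_p − v_c1 = 1935 m/s.
At r₂: circular v_c2 = √(μ/r₂) = 4122 m/s; transfer-apogee v_a = √[μ(2/r₂ − 1/a_t)] = 2733 m/s.
Δv₂ = v_c2 − v_a = 1389 m/s.
Total Δv = Δv₁ + Δv₂ = 3324 m/s = 3.324 km/s.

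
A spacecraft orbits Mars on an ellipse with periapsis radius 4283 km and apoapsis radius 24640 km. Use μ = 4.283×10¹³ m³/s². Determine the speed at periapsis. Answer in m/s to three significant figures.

v ≈ 4130 m/s

Semi-major axis a = (r_p + r_a)/2 = 14462 km = 1.446×10⁷ m.
Vis-viva: v² = μ(2/r − 1/a) = 4.283×10¹³ × (4.670×10⁻⁷ − 6.915×10⁻⁸) = 1.704×10⁷ m²/s².
v = 4128 m/s.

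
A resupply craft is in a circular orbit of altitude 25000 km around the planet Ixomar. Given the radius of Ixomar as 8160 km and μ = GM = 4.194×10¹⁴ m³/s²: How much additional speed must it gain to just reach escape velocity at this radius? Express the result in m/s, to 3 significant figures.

r = 8160 + 25000 = 33160 km = 3.3160×10⁷ m.
Circular speed v_c = √(μ/r) = 3556 m/s.
Escape speed v_esc = √(2μ/r) = √2 × v_c = 5029 m/s.
Δv = v_esc − v_c = 1473 m/s.

Δv ≈ 1470 m/s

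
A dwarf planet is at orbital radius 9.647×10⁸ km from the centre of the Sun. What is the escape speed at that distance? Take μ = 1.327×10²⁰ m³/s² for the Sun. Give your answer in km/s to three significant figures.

r = 9.647×10⁸ km = 9.647×10¹¹ m.
Escape speed v_esc = √(2μ/r) = √(2 × 1.327×10²⁰ / 9.647×10¹¹) = √(2.751×10⁸) = 16590 m/s.
= 16.59 km/s.

v_esc ≈ 16.6 km/s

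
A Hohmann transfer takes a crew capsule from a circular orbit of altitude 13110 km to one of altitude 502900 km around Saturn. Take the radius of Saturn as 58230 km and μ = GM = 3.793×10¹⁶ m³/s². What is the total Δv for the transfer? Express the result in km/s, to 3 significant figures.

Δv_total ≈ 12.0 km/s

r₁ = 58230 + 13110 = 71340 km = 7.1340×10⁷ m.
r₂ = 58230 + 502900 = 561130 km = 5.6113×10⁸ m.
Transfer ellipse a_t = (r₁ + r₂)/2 = 3.162×10⁸ m.
At r₁: circular v_c1 = √(μ/r₁) = 23060 m/s; transfer-perikrone v_p = √[μ(2/r₁ − 1/a_t)] = 30720 m/s.
Δv₁ = v_p − v_c1 = 7657 m/s.
At r₂: circular v_c2 = √(μ/r₂) = 8222 m/s; transfer-apokrone v_a = √[μ(2/r₂ − 1/a_t)] = 3905 m/s.
Δv₂ = v_c2 − v_a = 4317 m/s.
Total Δv = Δv₁ + Δv₂ = 11970 m/s = 11.97 km/s.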